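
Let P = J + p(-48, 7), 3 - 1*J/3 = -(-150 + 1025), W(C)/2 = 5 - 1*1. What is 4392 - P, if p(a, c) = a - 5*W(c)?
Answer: 1846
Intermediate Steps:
W(C) = 8 (W(C) = 2*(5 - 1*1) = 2*(5 - 1) = 2*4 = 8)
p(a, c) = -40 + a (p(a, c) = a - 5*8 = a - 40 = -40 + a)
J = 2634 (J = 9 - (-3)*(-150 + 1025) = 9 - (-3)*875 = 9 - 3*(-875) = 9 + 2625 = 2634)
P = 2546 (P = 2634 + (-40 - 48) = 2634 - 88 = 2546)
4392 - P = 4392 - 1*2546 = 4392 - 2546 = 1846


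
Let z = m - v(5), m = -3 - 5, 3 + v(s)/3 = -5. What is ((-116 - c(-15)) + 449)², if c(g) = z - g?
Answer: 91204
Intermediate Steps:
v(s) = -24 (v(s) = -9 + 3*(-5) = -9 - 15 = -24)
m = -8
z = 16 (z = -8 - 1*(-24) = -8 + 24 = 16)
c(g) = 16 - g
((-116 - c(-15)) + 449)² = ((-116 - (16 - 1*(-15))) + 449)² = ((-116 - (16 + 15)) + 449)² = ((-116 - 1*31) + 449)² = ((-116 - 31) + 449)² = (-147 + 449)² = 302² = 91204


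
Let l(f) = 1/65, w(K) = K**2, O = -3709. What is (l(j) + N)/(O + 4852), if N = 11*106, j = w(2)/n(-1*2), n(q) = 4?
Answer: 75791/74295 ≈ 1.0201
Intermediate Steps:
j = 1 (j = 2**2/4 = 4*(1/4) = 1)
l(f) = 1/65
N = 1166
(l(j) + N)/(O + 4852) = (1/65 + 1166)/(-3709 + 4852) = (75791/65)/1143 = (75791/65)*(1/1143) = 75791/74295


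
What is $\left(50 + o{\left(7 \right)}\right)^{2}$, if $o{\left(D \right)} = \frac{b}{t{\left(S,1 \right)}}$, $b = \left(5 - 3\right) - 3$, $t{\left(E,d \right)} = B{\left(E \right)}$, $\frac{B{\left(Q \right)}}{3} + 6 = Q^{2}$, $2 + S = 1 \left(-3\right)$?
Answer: $\frac{8116801}{3249} \approx 2498.2$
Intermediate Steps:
$S = -5$ ($S = -2 + 1 \left(-3\right) = -2 - 3 = -5$)
$B{\left(Q \right)} = -18 + 3 Q^{2}$
$t{\left(E,d \right)} = -18 + 3 E^{2}$
$b = -1$ ($b = 2 - 3 = -1$)
$o{\left(D \right)} = - \frac{1}{57}$ ($o{\left(D \right)} = - \frac{1}{-18 + 3 \left(-5\right)^{2}} = - \frac{1}{-18 + 3 \cdot 25} = - \frac{1}{-18 + 75} = - \frac{1}{57}$)
$\left(50 + o{\left(7 \right)}\right)^{2} = \left(50 - \frac{1}{57}\right)^{2} = \left(\frac{2849}{57}\right)^{2} = \frac{8116801}{3249}$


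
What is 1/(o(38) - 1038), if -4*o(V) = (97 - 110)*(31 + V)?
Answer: -4/3255 ≈ -0.0012289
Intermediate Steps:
o(V) = 403/4 + 13*V/4 (o(V) = -(97 - 110)*(31 + V)/4 = -(-13)*(31 + V)/4 = -(-403 - 13*V)/4 = 403/4 + 13*V/4)
1/(o(38) - 1038) = 1/((403/4 + (13/4)*38) - 1038) = 1/((403/4 + 247/2) - 1038) = 1/(897/4 - 1038) = 1/(-3255/4) = -4/3255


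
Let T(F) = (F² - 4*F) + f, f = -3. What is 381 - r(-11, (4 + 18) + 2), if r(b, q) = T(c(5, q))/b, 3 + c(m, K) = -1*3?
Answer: 4248/11 ≈ 386.18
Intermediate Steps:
c(m, K) = -6 (c(m, K) = -3 - 1*3 = -3 - 3 = -6)
T(F) = -3 + F² - 4*F (T(F) = (F² - 4*F) - 3 = -3 + F² - 4*F)
r(b, q) = 57/b (r(b, q) = (-3 + (-6)² - 4*(-6))/b = (-3 + 36 + 24)/b = 57/b)
381 - r(-11, (4 + 18) + 2) = 381 - 57/(-11) = 381 - 57*(-1)/11 = 381 - 1*(-57/11) = 381 + 57/11 = 4248/11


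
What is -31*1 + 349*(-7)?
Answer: -2474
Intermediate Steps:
-31*1 + 349*(-7) = -31 - 2443 = -2474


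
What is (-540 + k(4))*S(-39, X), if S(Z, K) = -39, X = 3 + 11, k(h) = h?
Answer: 20904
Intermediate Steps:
X = 14
(-540 + k(4))*S(-39, X) = (-540 + 4)*(-39) = -536*(-39) = 20904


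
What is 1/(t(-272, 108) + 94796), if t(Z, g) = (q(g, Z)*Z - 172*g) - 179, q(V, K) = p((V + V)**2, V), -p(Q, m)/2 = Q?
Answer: 1/25456905 ≈ 3.9282e-8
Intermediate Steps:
p(Q, m) = -2*Q
q(V, K) = -8*V**2 (q(V, K) = -2*(V + V)**2 = -2*4*V**2 = -8*V**2)
t(Z, g) = -179 - 172*g - 8*Z*g**2 (t(Z, g) = ((-8*g**2)*Z - 172*g) - 179 = (-8*Z*g**2 - 172*g) - 179 = (-172*g - 8*Z*g**2) - 179 = -179 - 172*g - 8*Z*g**2)
1/(t(-272, 108) + 94796) = 1/((-179 - 172*108 - 8*(-272)*108**2) + 94796) = 1/((-179 - 18576 - 8*(-272)*11664) + 94796) = 1/((-179 - 18576 + 25380864) + 94796) = 1/(25362109 + 94796) = 1/25456905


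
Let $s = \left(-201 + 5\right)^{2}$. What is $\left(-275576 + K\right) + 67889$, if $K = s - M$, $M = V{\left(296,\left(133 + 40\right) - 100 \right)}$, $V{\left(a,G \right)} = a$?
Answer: $-169567$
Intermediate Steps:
$M = 296$
$s = 38416$ ($s = \left(-196\right)^{2} = 38416$)
$K = 38120$ ($K = 38416 - 296 = 38120$)
$\left(-275576 + K\right) + 67889 = \left(-275576 + 38120\right) + 67889 = -237456 + 67889 = -169567$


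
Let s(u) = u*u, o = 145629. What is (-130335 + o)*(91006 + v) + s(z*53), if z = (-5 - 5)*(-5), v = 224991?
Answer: 4839880618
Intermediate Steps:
z = 50 (z = -10*(-5) = 50)
s(u) = u**2
(-130335 + o)*(91006 + v) + s(z*53) = (-130335 + 145629)*(91006 + 224991) + (50*53)**2 = 15294*315997 + 2650**2 = 4832858118 + 7022500 = 4839880618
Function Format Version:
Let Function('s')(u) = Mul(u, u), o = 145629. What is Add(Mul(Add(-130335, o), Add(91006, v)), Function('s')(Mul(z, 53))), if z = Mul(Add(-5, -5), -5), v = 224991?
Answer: 4839880618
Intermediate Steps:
z = 50 (z = Mul(-10, -5) = 50)
Function('s')(u) = Pow(u, 2)
Add(Mul(Add(-130335, o), Add(91006, v)), Function('s')(Mul(z, 53))) = Add(Mul(Add(-130335, 145629), Add(91006, 224991)), Pow(Mul(50, 53), 2)) = Add(Mul(15294, 315997), Pow(2650, 2)) = Add(4832858118, 7022500) = 4839880618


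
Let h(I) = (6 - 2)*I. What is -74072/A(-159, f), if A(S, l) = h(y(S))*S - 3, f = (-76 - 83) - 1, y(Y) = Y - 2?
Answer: -74072/102393 ≈ -0.72341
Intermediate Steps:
y(Y) = -2 + Y
f = -160 (f = -159 - 1 = -160)
h(I) = 4*I
A(S, l) = -3 + S*(-8 + 4*S) (A(S, l) = (4*(-2 + S))*S - 3 = (-8 + 4*S)*S - 3 = S*(-8 + 4*S) - 3 = -3 + S*(-8 + 4*S))
-74072/A(-159, f) = -74072/(-3 + 4*(-159)*(-2 - 159)) = -74072/(-3 + 4*(-159)*(-161)) = -74072/(-3 + 102396) = -74072/102393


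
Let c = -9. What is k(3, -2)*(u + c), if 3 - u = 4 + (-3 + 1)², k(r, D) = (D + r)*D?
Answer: 28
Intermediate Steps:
k(r, D) = D*(D + r)
u = -5 (u = 3 - (4 + (-3 + 1)²) = 3 - (4 + (-2)²) = 3 - (4 + 4) = 3 - 1*8 = 3 - 8 = -5)
k(3, -2)*(u + c) = (-2*(-2 + 3))*(-5 - 9) = -2*1*(-14) = -2*(-14) = 28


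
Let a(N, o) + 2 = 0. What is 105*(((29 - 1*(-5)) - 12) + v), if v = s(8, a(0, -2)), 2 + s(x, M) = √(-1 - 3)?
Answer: 2100 + 210*I ≈ 2100.0 + 210.0*I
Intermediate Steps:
a(N, o) = -2 (a(N, o) = -2 + 0 = -2)
s(x, M) = -2 + 2*I (s(x, M) = -2 + √(-1 - 3) = -2 + √(-4) = -2 + 2*I)
v = -2 + 2*I ≈ -2.0 + 2.0*I
105*(((29 - 1*(-5)) - 12) + v) = 105*(((29 - 1*(-5)) - 12) + (-2 + 2*I)) = 105*(((29 + 5) - 12) + (-2 + 2*I)) = 105*((34 - 12) + (-2 + 2*I)) = 105*(22 + (-2 + 2*I)) = 105*(20 + 2*I) = 2100 + 210*I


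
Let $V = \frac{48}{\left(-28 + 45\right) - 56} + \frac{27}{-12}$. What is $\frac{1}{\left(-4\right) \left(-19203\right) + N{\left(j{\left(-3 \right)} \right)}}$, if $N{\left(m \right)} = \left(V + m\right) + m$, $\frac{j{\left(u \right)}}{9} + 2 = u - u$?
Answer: $\frac{52}{3992171} \approx 1.3025 \cdot 10^{-5}$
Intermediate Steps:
$V = - \frac{181}{52}$ ($V = \frac{48}{17 - 56} + 27 \left(- \frac{1}{12}\right) = \frac{48}{-39} - \frac{9}{4} = 48 \left(- \frac{1}{39}\right) - \frac{9}{4} = - \frac{16}{13} - \frac{9}{4} = - \frac{181}{52} \approx -3.4808$)
$j{\left(u \right)} = -18$ ($j{\left(u \right)} = -18 + 9 \left(u - u\right) = -18 + 9 \cdot 0 = -18 + 0 = -18$)
$N{\left(m \right)} = - \frac{181}{52} + 2 m$ ($N{\left(m \right)} = \left(- \frac{181}{52} + m\right) + m = - \frac{181}{52} + 2 m$)
$\frac{1}{\left(-4\right) \left(-19203\right) + N{\left(j{\left(-3 \right)} \right)}} = \frac{1}{\left(-4\right) \left(-19203\right) + \left(- \frac{181}{52} + 2 \left(-18\right)\right)} = \frac{1}{76812 - \frac{2053}{52}} = \frac{1}{\frac{3992171}{52}} = \frac{52}{3992171}$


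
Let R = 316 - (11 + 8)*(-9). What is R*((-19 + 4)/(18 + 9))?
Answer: -2435/9 ≈ -270.56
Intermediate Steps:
R = 487 (R = 316 - 19*(-9) = 316 - 1*(-171) = 316 + 171 = 487)
R*((-19 + 4)/(18 + 9)) = 487*((-19 + 4)/(18 + 9)) = 487*(-15/27) = 487*(-15*1/27) = 487*(-5/9) = -2435/9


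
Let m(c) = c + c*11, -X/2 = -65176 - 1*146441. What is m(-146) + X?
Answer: 421482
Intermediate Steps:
X = 423234 (X = -2*(-65176 - 1*146441) = -2*(-65176 - 146441) = -2*(-211617) = 423234)
m(c) = 12*c (m(c) = c + 11*c = 12*c)
m(-146) + X = 12*(-146) + 423234 = -1752 + 423234 = 421482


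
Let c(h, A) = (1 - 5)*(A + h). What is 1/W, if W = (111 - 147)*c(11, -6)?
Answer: 1/720 ≈ 0.0013889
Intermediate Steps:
c(h, A) = -4*A - 4*h (c(h, A) = -4*(A + h) = -4*A - 4*h)
W = 720 (W = (111 - 147)*(-4*(-6) - 4*11) = -36*(24 - 44) = -36*(-20) = 720)
1/W = 1/720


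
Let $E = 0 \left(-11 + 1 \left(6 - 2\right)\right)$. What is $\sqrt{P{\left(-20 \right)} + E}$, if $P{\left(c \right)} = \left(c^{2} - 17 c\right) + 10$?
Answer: $5 \sqrt{30} \approx 27.386$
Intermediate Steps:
$P{\left(c \right)} = 10 + c^{2} - 17 c$
$E = 0$ ($E = 0 \left(-11 + 1 \cdot 4\right) = 0 \left(-11 + 4\right) = 0 \left(-7\right) = 0$)
$\sqrt{P{\left(-20 \right)} + E} = \sqrt{\left(10 + \left(-20\right)^{2} - -340\right) + 0} = \sqrt{\left(10 + 400 + 340\right) + 0} = \sqrt{750 + 0} = \sqrt{750} = 5 \sqrt{30}$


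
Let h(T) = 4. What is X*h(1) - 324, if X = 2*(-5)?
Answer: -364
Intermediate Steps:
X = -10
X*h(1) - 324 = -10*4 - 324 = -40 - 324 = -364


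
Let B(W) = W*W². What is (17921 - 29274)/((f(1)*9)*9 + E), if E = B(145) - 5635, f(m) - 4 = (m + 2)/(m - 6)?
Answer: -56765/15216327 ≈ -0.0037305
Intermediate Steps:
f(m) = 4 + (2 + m)/(-6 + m) (f(m) = 4 + (m + 2)/(m - 6) = 4 + (2 + m)/(-6 + m))
B(W) = W³
E = 3042990 (E = 145³ - 5635 = 3048625 - 5635 = 3042990)
(17921 - 29274)/((f(1)*9)*9 + E) = (17921 - 29274)/((((-22 + 5*1)/(-6 + 1))*9)*9 + 3042990) = -11353/((((-22 + 5)/(-5))*9)*9 + 3042990) = -11353/((-⅕*(-17)*9)*9 + 3042990) = -11353/(((17/5)*9)*9 + 3042990) = -11353/((153/5)*9 + 3042990) = -11353/(1377/5 + 3042990) = -11353/15216327/5 = -11353*5/15216327 = -56765/15216327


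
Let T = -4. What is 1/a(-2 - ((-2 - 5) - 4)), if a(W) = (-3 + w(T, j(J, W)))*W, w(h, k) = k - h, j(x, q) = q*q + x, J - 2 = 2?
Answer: 1/774 ≈ 0.0012920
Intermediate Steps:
J = 4 (J = 2 + 2 = 4)
j(x, q) = x + q**2 (j(x, q) = q**2 + x = x + q**2)
a(W) = W*(5 + W**2) (a(W) = (-3 + ((4 + W**2) - 1*(-4)))*W = (-3 + ((4 + W**2) + 4))*W = (-3 + (8 + W**2))*W = (5 + W**2)*W = W*(5 + W**2))
1/a(-2 - ((-2 - 5) - 4)) = 1/((-2 - ((-2 - 5) - 4))*(5 + (-2 - ((-2 - 5) - 4))**2)) = 1/((-2 - (-7 - 4))*(5 + (-2 - (-7 - 4))**2)) = 1/((-2 - 1*(-11))*(5 + (-2 - 1*(-11))**2)) = 1/((-2 + 11)*(5 + (-2 + 11)**2)) = 1/(9*(5 + 9**2)) = 1/(9*(5 + 81)) = 1/(9*86) = 1/774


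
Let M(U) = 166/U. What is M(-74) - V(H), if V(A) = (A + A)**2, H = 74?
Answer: -810531/37 ≈ -21906.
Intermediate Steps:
V(A) = 4*A**2 (V(A) = (2*A)**2 = 4*A**2)
M(-74) - V(H) = 166/(-74) - 4*74**2 = 166*(-1/74) - 4*5476 = -83/37 - 1*21904 = -83/37 - 21904 = -810531/37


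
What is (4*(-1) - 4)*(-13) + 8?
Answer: 112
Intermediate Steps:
(4*(-1) - 4)*(-13) + 8 = (-4 - 4)*(-13) + 8 = -8*(-13) + 8 = 104 + 8 = 112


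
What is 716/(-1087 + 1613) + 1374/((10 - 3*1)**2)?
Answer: 378904/12887 ≈ 29.402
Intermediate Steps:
716/(-1087 + 1613) + 1374/((10 - 3*1)**2) = 716/526 + 1374/((10 - 3)**2) = 716*(1/526) + 1374/(7**2) = 358/263 + 1374/49 = 378904/12887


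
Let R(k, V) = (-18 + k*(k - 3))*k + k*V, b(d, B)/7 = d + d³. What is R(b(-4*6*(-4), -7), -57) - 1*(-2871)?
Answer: 237616377812950817367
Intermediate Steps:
b(d, B) = 7*d + 7*d³ (b(d, B) = 7*(d + d³) = 7*d + 7*d³)
R(k, V) = V*k + k*(-18 + k*(-3 + k)) (R(k, V) = (-18 + k*(-3 + k))*k + V*k = k*(-18 + k*(-3 + k)) + V*k = V*k + k*(-18 + k*(-3 + k)))
R(b(-4*6*(-4), -7), -57) - 1*(-2871) = (7*(-4*6*(-4))*(1 + (-4*6*(-4))²))*(-18 - 57 + (7*(-4*6*(-4))*(1 + (-4*6*(-4))²))² - 21*-4*6*(-4)*(1 + (-4*6*(-4))²)) - 1*(-2871) = (7*(-24*(-4))*(1 + (-24*(-4))²))*(-18 - 57 + (7*(-24*(-4))*(1 + (-24*(-4))²))² - 21*(-24*(-4))*(1 + (-24*(-4))²)) + 2871 = (7*96*(1 + 96²))*(-18 - 57 + (7*96*(1 + 96²))² - 21*96*(1 + 96²)) + 2871 = (7*96*(1 + 9216))*(-18 - 57 + (7*96*(1 + 9216))² - 21*96*(1 + 9216)) + 2871 = (7*96*9217)*(-18 - 57 + (7*96*9217)² - 21*96*9217) + 2871 = 6193824*(-18 - 57 + 6193824² - 3*6193824) + 2871 = 6193824*(-18 - 57 + 38363455742976 - 18581472) + 2871 = 6193824*38363437161429 + 2871 = 237616377812950814496 + 2871 = 237616377812950817367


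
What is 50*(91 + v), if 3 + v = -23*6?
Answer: -2500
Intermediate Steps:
v = -141 (v = -3 - 23*6 = -3 - 138 = -141)
50*(91 + v) = 50*(91 - 141) = 50*(-50) = -2500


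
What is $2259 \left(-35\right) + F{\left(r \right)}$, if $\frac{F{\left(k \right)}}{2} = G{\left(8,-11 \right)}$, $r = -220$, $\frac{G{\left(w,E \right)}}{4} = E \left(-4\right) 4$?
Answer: $-77657$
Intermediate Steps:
$G{\left(w,E \right)} = - 64 E$ ($G{\left(w,E \right)} = 4 E \left(-4\right) 4 = 4 - 4 E 4 = 4 \left(- 16 E\right) = - 64 E$)
$F{\left(k \right)} = 1408$ ($F{\left(k \right)} = 2 \left(\left(-64\right) \left(-11\right)\right) = 2 \cdot 704 = 1408$)
$2259 \left(-35\right) + F{\left(r \right)} = 2259 \left(-35\right) + 1408 = -79065 + 1408 = -77657$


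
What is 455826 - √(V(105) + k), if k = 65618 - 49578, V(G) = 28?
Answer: 455826 - 2*√4017 ≈ 4.5570e+5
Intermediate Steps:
k = 16040
455826 - √(V(105) + k) = 455826 - √(28 + 16040) = 455826 - √16068 = 455826 - 2*√4017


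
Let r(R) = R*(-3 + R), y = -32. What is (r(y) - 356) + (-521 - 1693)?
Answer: -1450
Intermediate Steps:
(r(y) - 356) + (-521 - 1693) = (-32*(-3 - 32) - 356) + (-521 - 1693) = (-32*(-35) - 356) - 2214 = (1120 - 356) - 2214 = 764 - 2214 = -1450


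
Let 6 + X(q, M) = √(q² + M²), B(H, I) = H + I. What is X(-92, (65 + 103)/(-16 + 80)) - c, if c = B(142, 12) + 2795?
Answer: -2955 + 53*√193/8 ≈ -2863.0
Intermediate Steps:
c = 2949 (c = (142 + 12) + 2795 = 154 + 2795 = 2949)
X(q, M) = -6 + √(M² + q²) (X(q, M) = -6 + √(q² + M²) = -6 + √(M² + q²))
X(-92, (65 + 103)/(-16 + 80)) - c = (-6 + √(((65 + 103)/(-16 + 80))² + (-92)²)) - 1*2949 = (-6 + √((168/64)² + 8464)) - 2949 = (-6 + √((168*(1/64))² + 8464)) - 2949 = (-6 + √((21/8)² + 8464)) - 2949 = (-6 + √(441/64 + 8464)) - 2949 = (-6 + √(542137/64)) - 2949 = (-6 + 53*√193/8) - 2949 = -2955 + 53*√193/8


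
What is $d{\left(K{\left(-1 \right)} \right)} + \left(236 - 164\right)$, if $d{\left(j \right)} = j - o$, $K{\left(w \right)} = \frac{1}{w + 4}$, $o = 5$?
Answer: $\frac{202}{3} \approx 67.333$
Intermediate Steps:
$K{\left(w \right)} = \frac{1}{4 + w}$
$d{\left(j \right)} = -5 + j$ ($d{\left(j \right)} = j - 5 = -5 + j$)
$d{\left(K{\left(-1 \right)} \right)} + \left(236 - 164\right) = \left(-5 + \frac{1}{4 - 1}\right) + \left(236 - 164\right) = \left(-5 + \frac{1}{3}\right) + \left(236 - 164\right) = \left(-5 + \frac{1}{3}\right) + 72 = - \frac{14}{3} + 72 = \frac{202}{3}$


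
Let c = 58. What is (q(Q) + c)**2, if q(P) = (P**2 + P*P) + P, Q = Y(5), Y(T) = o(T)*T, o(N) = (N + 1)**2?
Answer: 4229941444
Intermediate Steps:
o(N) = (1 + N)**2
Y(T) = T*(1 + T)**2 (Y(T) = (1 + T)**2*T = T*(1 + T)**2)
Q = 180 (Q = 5*(1 + 5)**2 = 5*6**2 = 5*36 = 180)
q(P) = P + 2*P**2 (q(P) = (P**2 + P**2) + P = 2*P**2 + P = P + 2*P**2)
(q(Q) + c)**2 = (180*(1 + 2*180) + 58)**2 = (180*(1 + 360) + 58)**2 = (180*361 + 58)**2 = (64980 + 58)**2 = 65038**2 = 4229941444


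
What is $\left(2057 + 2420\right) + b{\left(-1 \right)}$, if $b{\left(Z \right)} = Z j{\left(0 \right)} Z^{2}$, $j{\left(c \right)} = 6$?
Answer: $4471$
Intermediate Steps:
$b{\left(Z \right)} = 6 Z^{3}$ ($b{\left(Z \right)} = Z 6 Z^{2} = 6 Z Z^{2} = 6 Z^{3}$)
$\left(2057 + 2420\right) + b{\left(-1 \right)} = \left(2057 + 2420\right) + 6 \left(-1\right)^{3} = 4477 + 6 \left(-1\right) = 4477 - 6 = 4471$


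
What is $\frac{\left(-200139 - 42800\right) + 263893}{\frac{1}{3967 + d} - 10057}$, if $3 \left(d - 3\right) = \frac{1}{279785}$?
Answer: $- \frac{34911871680427}{16756165156826} \approx -2.0835$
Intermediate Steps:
$d = \frac{2518066}{839355}$ ($d = 3 + \frac{1}{3 \cdot 279785} = 3 + \frac{1}{3} \cdot \frac{1}{279785} = 3 + \frac{1}{839355} = \frac{2518066}{839355} \approx 3.0$)
$\frac{\left(-200139 - 42800\right) + 263893}{\frac{1}{3967 + d} - 10057} = \frac{\left(-200139 - 42800\right) + 263893}{\frac{1}{3967 + \frac{2518066}{839355}} - 10057} = \frac{\left(-200139 - 42800\right) + 263893}{\frac{1}{\frac{3332239351}{839355}} - 10057} = \frac{-242939 + 263893}{\frac{839355}{3332239351} - 10057} = \frac{20954}{- \frac{33512330313652}{3332239351}} = 20954 \left(- \frac{3332239351}{33512330313652}\right) = - \frac{34911871680427}{16756165156826}$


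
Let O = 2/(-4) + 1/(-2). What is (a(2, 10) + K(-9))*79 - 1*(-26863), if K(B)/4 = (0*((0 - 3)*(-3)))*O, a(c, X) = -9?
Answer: 26152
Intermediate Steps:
O = -1 (O = 2*(-¼) + 1*(-½) = -½ - ½ = -1)
K(B) = 0 (K(B) = 4*((0*((0 - 3)*(-3)))*(-1)) = 4*((0*(-3*(-3)))*(-1)) = 4*((0*9)*(-1)) = 4*(0*(-1)) = 4*0 = 0)
(a(2, 10) + K(-9))*79 - 1*(-26863) = (-9 + 0)*79 - 1*(-26863) = -9*79 + 26863 = -711 + 26863 = 26152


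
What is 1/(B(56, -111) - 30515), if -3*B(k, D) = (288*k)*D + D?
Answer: 1/566258 ≈ 1.7660e-6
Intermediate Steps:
B(k, D) = -D/3 - 96*D*k (B(k, D) = -((288*k)*D + D)/3 = -(288*D*k + D)/3 = -(D + 288*D*k)/3 = -D/3 - 96*D*k)
1/(B(56, -111) - 30515) = 1/(-⅓*(-111)*(1 + 288*56) - 30515) = 1/(-⅓*(-111)*(1 + 16128) - 30515) = 1/(-⅓*(-111)*16129 - 30515) = 1/(596773 - 30515) = 1/566258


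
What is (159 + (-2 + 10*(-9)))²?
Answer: 4489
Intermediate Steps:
(159 + (-2 + 10*(-9)))² = (159 + (-2 - 90))² = (159 - 92)² = 67² = 4489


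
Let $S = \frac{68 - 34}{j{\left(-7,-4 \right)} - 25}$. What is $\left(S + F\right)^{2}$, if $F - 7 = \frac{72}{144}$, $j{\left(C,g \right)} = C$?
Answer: $\frac{10609}{256} \approx 41.441$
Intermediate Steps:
$F = \frac{15}{2}$ ($F = 7 + \frac{72}{144} = 7 + 72 \cdot \frac{1}{144} = 7 + \frac{1}{2} = \frac{15}{2} \approx 7.5$)
$S = - \frac{17}{16}$ ($S = \frac{68 - 34}{-7 - 25} = \frac{34}{-32} = 34 \left(- \frac{1}{32}\right) = - \frac{17}{16} \approx -1.0625$)
$\left(S + F\right)^{2} = \left(- \frac{17}{16} + \frac{15}{2}\right)^{2} = \left(\frac{103}{16}\right)^{2} = \frac{10609}{256}$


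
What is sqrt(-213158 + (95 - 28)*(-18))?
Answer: 2*I*sqrt(53591) ≈ 462.99*I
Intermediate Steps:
sqrt(-213158 + (95 - 28)*(-18)) = sqrt(-213158 + 67*(-18)) = sqrt(-213158 - 1206) = sqrt(-214364) = 2*I*sqrt(53591)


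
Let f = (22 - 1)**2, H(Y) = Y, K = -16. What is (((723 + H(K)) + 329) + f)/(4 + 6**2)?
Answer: 1477/40 ≈ 36.925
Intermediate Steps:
f = 441 (f = 21**2 = 441)
(((723 + H(K)) + 329) + f)/(4 + 6**2) = (((723 - 16) + 329) + 441)/(4 + 6**2) = ((707 + 329) + 441)/(4 + 36) = (1036 + 441)/40 = 1477*(1/40) = 1477/40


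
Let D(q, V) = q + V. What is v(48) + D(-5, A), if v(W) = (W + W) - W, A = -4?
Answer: 39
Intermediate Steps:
D(q, V) = V + q
v(W) = W (v(W) = 2*W - W = W)
v(48) + D(-5, A) = 48 + (-4 - 5) = 48 - 9 = 39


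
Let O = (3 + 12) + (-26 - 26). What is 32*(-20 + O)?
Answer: -1824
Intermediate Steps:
O = -37 (O = 15 - 52 = -37)
32*(-20 + O) = 32*(-20 - 37) = 32*(-57) = -1824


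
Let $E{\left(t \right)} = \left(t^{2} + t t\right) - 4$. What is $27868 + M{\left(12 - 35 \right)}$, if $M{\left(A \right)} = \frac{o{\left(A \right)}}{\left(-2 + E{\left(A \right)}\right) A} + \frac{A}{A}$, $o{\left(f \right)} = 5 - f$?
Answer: $\frac{168579574}{6049} \approx 27869.0$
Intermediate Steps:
$E{\left(t \right)} = -4 + 2 t^{2}$ ($E{\left(t \right)} = \left(t^{2} + t^{2}\right) - 4 = 2 t^{2} - 4 = -4 + 2 t^{2}$)
$M{\left(A \right)} = 1 + \frac{5 - A}{A \left(-6 + 2 A^{2}\right)}$ ($M{\left(A \right)} = \frac{5 - A}{\left(-2 + \left(-4 + 2 A^{2}\right)\right) A} + \frac{A}{A} = \frac{5 - A}{\left(-6 + 2 A^{2}\right) A} + 1 = \frac{5 - A}{A \left(-6 + 2 A^{2}\right)} + 1 = 1 + \frac{5 - A}{A \left(-6 + 2 A^{2}\right)}$)
$27868 + M{\left(12 - 35 \right)} = 27868 + \frac{5 - 7 \left(12 - 35\right) + 2 \left(12 - 35\right)^{3}}{2 \left(12 - 35\right) \left(-3 + \left(12 - 35\right)^{2}\right)} = 27868 + \frac{5 - -161 + 2 \left(-23\right)^{3}}{2 \left(-23\right) \left(-3 + \left(-23\right)^{2}\right)} = 27868 + \frac{1}{2} \left(- \frac{1}{23}\right) \frac{1}{-3 + 529} \left(5 + 161 + 2 \left(-12167\right)\right) = 27868 + \frac{1}{2} \left(- \frac{1}{23}\right) \frac{1}{526} \left(5 + 161 - 24334\right) = 27868 + \frac{1}{2} \left(- \frac{1}{23}\right) \frac{1}{526} \left(-24168\right) = 27868 + \frac{6042}{6049} = \frac{168579574}{6049}$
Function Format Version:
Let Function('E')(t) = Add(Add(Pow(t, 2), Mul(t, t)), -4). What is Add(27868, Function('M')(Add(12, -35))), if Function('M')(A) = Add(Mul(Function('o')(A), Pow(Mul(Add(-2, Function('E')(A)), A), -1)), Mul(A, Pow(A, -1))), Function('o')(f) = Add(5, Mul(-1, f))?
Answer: Rational(168579574, 6049) ≈ 27869.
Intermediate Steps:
Function('E')(t) = Add(-4, Mul(2, Pow(t, 2))) (Function('E')(t) = Add(Add(Pow(t, 2), Pow(t, 2)), -4) = Add(Mul(2, Pow(t, 2)), -4) = Add(-4, Mul(2, Pow(t, 2))))
Function('M')(A) = Add(1, Mul(Pow(A, -1), Pow(Add(-6, Mul(2, Pow(A, 2))), -1), Add(5, Mul(-1, A)))) (Function('M')(A) = Add(Mul(Add(5, Mul(-1, A)), Pow(Mul(Add(-2, Add(-4, Mul(2, Pow(A, 2)))), A), -1)), Mul(A, Pow(A, -1))) = Add(Mul(Add(5, Mul(-1, A)), Pow(Mul(Add(-6, Mul(2, Pow(A, 2))), A), -1)), 1) = Add(Mul(Add(5, Mul(-1, A)), Pow(Mul(A, Add(-6, Mul(2, Pow(A, 2)))), -1)), 1) = Add(Mul(Add(5, Mul(-1, A)), Mul(Pow(A, -1), Pow(Add(-6, Mul(2, Pow(A, 2))), -1))), 1) = Add(Mul(Pow(A, -1), Pow(Add(-6, Mul(2, Pow(A, 2))), -1), Add(5, Mul(-1, A))), 1) = Add(1, Mul(Pow(A, -1), Pow(Add(-6, Mul(2, Pow(A, 2))), -1), Add(5, Mul(-1, A)))))
Add(27868, Function('M')(Add(12, -35))) = Add(27868, Mul(Rational(1, 2), Pow(Add(12, -35), -1), Pow(Add(-3, Pow(Add(12, -35), 2)), -1), Add(5, Mul(-7, Add(12, -35)), Mul(2, Pow(Add(12, -35), 3))))) = Add(27868, Mul(Rational(1, 2), Pow(-23, -1), Pow(Add(-3, Pow(-23, 2)), -1), Add(5, Mul(-7, -23), Mul(2, Pow(-23, 3))))) = Add(27868, Mul(Rational(1, 2), Rational(-1, 23), Pow(Add(-3, 529), -1), Add(5, 161, Mul(2, -12167)))) = Add(27868, Mul(Rational(1, 2), Rational(-1, 23), Pow(526, -1), Add(5, 161, -24334))) = Add(27868, Mul(Rational(1, 2), Rational(-1, 23), Rational(1, 526), -24168)) = Add(27868, Rational(6042, 6049)) = Rational(168579574, 6049)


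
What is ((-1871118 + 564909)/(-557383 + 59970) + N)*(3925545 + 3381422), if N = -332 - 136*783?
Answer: -388236331377892117/497413 ≈ -7.8051e+11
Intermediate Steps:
N = -106820 (N = -332 - 106488 = -106820)
((-1871118 + 564909)/(-557383 + 59970) + N)*(3925545 + 3381422) = ((-1871118 + 564909)/(-557383 + 59970) - 106820)*(3925545 + 3381422) = (-1306209/(-497413) - 106820)*7306967 = (-1306209*(-1/497413) - 106820)*7306967 = (1306209/497413 - 106820)*7306967 = -53132350451/497413*7306967 = -388236331377892117/497413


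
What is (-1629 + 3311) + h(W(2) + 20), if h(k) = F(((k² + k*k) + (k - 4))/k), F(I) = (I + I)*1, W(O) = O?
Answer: 19488/11 ≈ 1771.6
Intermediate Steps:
F(I) = 2*I (F(I) = (2*I)*1 = 2*I)
h(k) = 2*(-4 + k + 2*k²)/k (h(k) = 2*(((k² + k*k) + (k - 4))/k) = 2*(((k² + k²) + (-4 + k))/k) = 2*((2*k² + (-4 + k))/k) = 2*((-4 + k + 2*k²)/k) = 2*(-4 + k + 2*k²)/k)
(-1629 + 3311) + h(W(2) + 20) = (-1629 + 3311) + (2 - 8/(2 + 20) + 4*(2 + 20)) = 1682 + (2 - 8/22 + 4*22) = 1682 + (2 - 8*1/22 + 88) = 1682 + (2 - 4/11 + 88) = 1682 + 986/11 = 19488/11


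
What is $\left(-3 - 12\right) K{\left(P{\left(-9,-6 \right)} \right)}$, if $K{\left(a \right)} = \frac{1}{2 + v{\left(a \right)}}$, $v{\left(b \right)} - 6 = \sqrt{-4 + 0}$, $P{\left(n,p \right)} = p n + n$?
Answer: $- \frac{30}{17} + \frac{15 i}{34} \approx -1.7647 + 0.44118 i$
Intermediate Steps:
$P{\left(n,p \right)} = n + n p$ ($P{\left(n,p \right)} = n p + n = n + n p$)
$v{\left(b \right)} = 6 + 2 i$ ($v{\left(b \right)} = 6 + \sqrt{-4 + 0} = 6 + \sqrt{-4} = 6 + 2 i$)
$K{\left(a \right)} = \frac{8 - 2 i}{68}$ ($K{\left(a \right)} = \frac{1}{2 + \left(6 + 2 i\right)} = \frac{1}{8 + 2 i} = \frac{8 - 2 i}{68}$)
$\left(-3 - 12\right) K{\left(P{\left(-9,-6 \right)} \right)} = \left(-3 - 12\right) \left(\frac{2}{17} - \frac{i}{34}\right) = - 15 \left(\frac{2}{17} - \frac{i}{34}\right) = - \frac{30}{17} + \frac{15 i}{34}$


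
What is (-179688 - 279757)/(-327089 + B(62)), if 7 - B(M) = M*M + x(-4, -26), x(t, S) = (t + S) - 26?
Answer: 91889/66174 ≈ 1.3886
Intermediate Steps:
x(t, S) = -26 + S + t (x(t, S) = (S + t) - 26 = -26 + S + t)
B(M) = 63 - M**2 (B(M) = 7 - (M*M + (-26 - 26 - 4)) = 7 - (M**2 - 56) = 7 - (-56 + M**2) = 7 + (56 - M**2) = 63 - M**2)
(-179688 - 279757)/(-327089 + B(62)) = (-179688 - 279757)/(-327089 + (63 - 1*62**2)) = -459445/(-327089 + (63 - 1*3844)) = -459445/(-327089 + (63 - 3844)) = -459445/(-327089 - 3781) = -459445/(-330870) = -459445*(-1/330870) = 91889/66174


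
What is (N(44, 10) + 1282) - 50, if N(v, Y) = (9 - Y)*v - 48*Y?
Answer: 708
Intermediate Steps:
N(v, Y) = -48*Y + v*(9 - Y) (N(v, Y) = v*(9 - Y) - 48*Y = -48*Y + v*(9 - Y))
(N(44, 10) + 1282) - 50 = ((-48*10 + 9*44 - 1*10*44) + 1282) - 50 = ((-480 + 396 - 440) + 1282) - 50 = (-524 + 1282) - 50 = 758 - 50 = 708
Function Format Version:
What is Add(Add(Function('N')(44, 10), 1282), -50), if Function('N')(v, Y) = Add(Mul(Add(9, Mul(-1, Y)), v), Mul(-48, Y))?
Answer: 708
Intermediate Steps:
Function('N')(v, Y) = Add(Mul(-48, Y), Mul(v, Add(9, Mul(-1, Y)))) (Function('N')(v, Y) = Add(Mul(v, Add(9, Mul(-1, Y))), Mul(-48, Y)) = Add(Mul(-48, Y), Mul(v, Add(9, Mul(-1, Y)))))
Add(Add(Function('N')(44, 10), 1282), -50) = Add(Add(Add(Mul(-48, 10), Mul(9, 44), Mul(-1, 10, 44)), 1282), -50) = Add(Add(Add(-480, 396, -440), 1282), -50) = Add(Add(-524, 1282), -50) = Add(758, -50) = 708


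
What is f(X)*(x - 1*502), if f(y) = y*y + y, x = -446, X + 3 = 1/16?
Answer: -345309/64 ≈ -5395.5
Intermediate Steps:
X = -47/16 (X = -3 + 1/16 = -47/16 ≈ -2.9375)
f(y) = y + y**2 (f(y) = y**2 + y = y + y**2)
f(X)*(x - 1*502) = (-47*(1 - 47/16)/16)*(-446 - 1*502) = (-47/16*(-31/16))*(-446 - 502) = (1457/256)*(-948) = -345309/64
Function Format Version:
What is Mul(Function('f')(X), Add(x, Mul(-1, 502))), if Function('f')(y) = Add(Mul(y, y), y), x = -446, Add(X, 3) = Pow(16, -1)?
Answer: Rational(-345309, 64) ≈ -5395.5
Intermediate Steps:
X = Rational(-47, 16) (X = Add(-3, Pow(16, -1)) = Add(-3, Rational(1, 16)) = Rational(-47, 16) ≈ -2.9375)
Function('f')(y) = Add(y, Pow(y, 2)) (Function('f')(y) = Add(Pow(y, 2), y) = Add(y, Pow(y, 2)))
Mul(Function('f')(X), Add(x, Mul(-1, 502))) = Mul(Mul(Rational(-47, 16), Add(1, Rational(-47, 16))), Add(-446, Mul(-1, 502))) = Mul(Mul(Rational(-47, 16), Rational(-31, 16)), Add(-446, -502)) = Mul(Rational(1457, 256), -948) = Rational(-345309, 64)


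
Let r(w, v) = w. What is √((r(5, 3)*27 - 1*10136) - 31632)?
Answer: I*√41633 ≈ 204.04*I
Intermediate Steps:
√((r(5, 3)*27 - 1*10136) - 31632) = √((5*27 - 1*10136) - 31632) = √((135 - 10136) - 31632) = √(-10001 - 31632) = √(-41633) = I*√41633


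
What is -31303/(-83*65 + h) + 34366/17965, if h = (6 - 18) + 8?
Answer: 747900429/96993035 ≈ 7.7109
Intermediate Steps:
h = -4 (h = -12 + 8 = -4)
-31303/(-83*65 + h) + 34366/17965 = -31303/(-83*65 - 4) + 34366/17965 = -31303/(-5395 - 4) + 34366*(1/17965) = -31303/(-5399) + 34366/17965 = -31303*(-1/5399) + 34366/17965 = 31303/5399 + 34366/17965 = 747900429/96993035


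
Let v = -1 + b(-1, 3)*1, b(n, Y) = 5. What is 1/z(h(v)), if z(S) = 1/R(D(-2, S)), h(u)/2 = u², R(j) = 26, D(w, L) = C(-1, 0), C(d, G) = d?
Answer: 26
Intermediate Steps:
D(w, L) = -1
v = 4 (v = -1 + 5*1 = -1 + 5 = 4)
h(u) = 2*u²
z(S) = 1/26
1/z(h(v)) = 1/(1/26) = 26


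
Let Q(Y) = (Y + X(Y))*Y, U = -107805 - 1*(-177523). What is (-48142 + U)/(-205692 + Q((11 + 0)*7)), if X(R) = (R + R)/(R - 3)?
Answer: -399156/3692651 ≈ -0.10809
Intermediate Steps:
X(R) = 2*R/(-3 + R) (X(R) = (2*R)/(-3 + R) = 2*R/(-3 + R))
U = 69718 (U = -107805 + 177523 = 69718)
Q(Y) = Y*(Y + 2*Y/(-3 + Y)) (Q(Y) = (Y + 2*Y/(-3 + Y))*Y = Y*(Y + 2*Y/(-3 + Y)))
(-48142 + U)/(-205692 + Q((11 + 0)*7)) = (-48142 + 69718)/(-205692 + ((11 + 0)*7)**2*(-1 + (11 + 0)*7)/(-3 + (11 + 0)*7)) = 21576/(-205692 + (11*7)**2*(-1 + 11*7)/(-3 + 11*7)) = 21576/(-205692 + 77**2*(-1 + 77)/(-3 + 77)) = 21576/(-205692 + 5929*76/74) = 21576/(-205692 + 5929*(1/74)*76) = 21576/(-205692 + 225302/37) = 21576/(-7385302/37) = 21576*(-37/7385302) = -399156/3692651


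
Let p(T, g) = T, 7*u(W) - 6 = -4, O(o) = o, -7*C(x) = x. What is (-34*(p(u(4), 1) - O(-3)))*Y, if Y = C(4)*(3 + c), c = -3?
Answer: 0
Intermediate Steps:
C(x) = -x/7
u(W) = 2/7 (u(W) = 6/7 + (1/7)*(-4) = 6/7 - 4/7 = 2/7)
Y = 0 (Y = (-1/7*4)*(3 - 3) = -4/7*0 = 0)
(-34*(p(u(4), 1) - O(-3)))*Y = -34*(2/7 - 1*(-3))*0 = -34*(2/7 + 3)*0 = -34*23/7*0 = -782/7*0 = 0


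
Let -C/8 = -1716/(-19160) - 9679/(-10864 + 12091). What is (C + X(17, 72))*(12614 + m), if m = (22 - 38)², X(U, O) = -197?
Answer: -339401545626/195911 ≈ -1.7324e+6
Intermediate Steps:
C = 183344108/2938665 (C = -8*(-1716/(-19160) - 9679/(-10864 + 12091)) = -8*(-1716*(-1/19160) - 9679/1227) = -8*(429/4790 - 9679*1/1227) = -8*(429/4790 - 9679/1227) = -8*(-45836027/5877330) = 183344108/2938665 ≈ 62.390)
m = 256 (m = (-16)² = 256)
(C + X(17, 72))*(12614 + m) = (183344108/2938665 - 197)*(12614 + 256) = -395572897/2938665*12870 = -339401545626/195911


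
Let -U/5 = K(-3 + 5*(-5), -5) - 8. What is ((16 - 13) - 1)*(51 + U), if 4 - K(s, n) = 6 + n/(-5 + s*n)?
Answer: 5444/27 ≈ 201.63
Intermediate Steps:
K(s, n) = -2 - n/(-5 + n*s) (K(s, n) = 4 - (6 + n/(-5 + s*n)) = 4 - (6 + n/(-5 + n*s)) = 4 + (-6 - n/(-5 + n*s)) = -2 - n/(-5 + n*s))
U = 1345/27 (U = -5*((10 - 1*(-5) - 2*(-5)*(-3 + 5*(-5)))/(-5 - 5*(-3 + 5*(-5))) - 8) = -5*((10 + 5 - 2*(-5)*(-3 - 25))/(-5 - 5*(-3 - 25)) - 8) = -5*((10 + 5 - 2*(-5)*(-28))/(-5 - 5*(-28)) - 8) = -5*((10 + 5 - 280)/(-5 + 140) - 8) = -5*(-265/135 - 8) = -5*((1/135)*(-265) - 8) = -5*(-53/27 - 8) = -5*(-269/27) = 1345/27 ≈ 49.815)
((16 - 13) - 1)*(51 + U) = ((16 - 13) - 1)*(51 + 1345/27) = (3 - 1)*(2722/27) = 2*(2722/27) = 5444/27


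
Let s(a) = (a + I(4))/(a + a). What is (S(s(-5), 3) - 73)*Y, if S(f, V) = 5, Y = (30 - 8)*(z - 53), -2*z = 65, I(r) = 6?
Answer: 127908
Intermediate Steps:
z = -65/2 (z = -½*65 = -65/2 ≈ -32.500)
Y = -1881 (Y = (30 - 8)*(-65/2 - 53) = 22*(-171/2) = -1881)
s(a) = (6 + a)/(2*a) (s(a) = (a + 6)/(a + a) = (6 + a)/((2*a)) = (6 + a)*(1/(2*a)) = (6 + a)/(2*a))
(S(s(-5), 3) - 73)*Y = (5 - 73)*(-1881) = -68*(-1881) = 127908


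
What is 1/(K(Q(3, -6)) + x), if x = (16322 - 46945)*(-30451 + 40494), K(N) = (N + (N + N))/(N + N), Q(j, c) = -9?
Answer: -2/615093575 ≈ -3.2515e-9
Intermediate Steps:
K(N) = 3/2 (K(N) = (N + 2*N)/((2*N)) = (3*N)*(1/(2*N)) = 3/2)
x = -307546789 (x = -30623*10043 = -307546789)
1/(K(Q(3, -6)) + x) = 1/(3/2 - 307546789) = 1/(-615093575/2) = -2/615093575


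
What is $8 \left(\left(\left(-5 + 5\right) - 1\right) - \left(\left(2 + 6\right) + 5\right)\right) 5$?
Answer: $-560$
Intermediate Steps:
$8 \left(\left(\left(-5 + 5\right) - 1\right) - \left(\left(2 + 6\right) + 5\right)\right) 5 = 8 \left(\left(0 - 1\right) - \left(8 + 5\right)\right) 5 = 8 \left(-1 - 13\right) 5 = 8 \left(-14\right) 5 = \left(-112\right) 5 = -560$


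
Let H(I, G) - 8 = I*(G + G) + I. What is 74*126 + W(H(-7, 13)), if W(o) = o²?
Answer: 42085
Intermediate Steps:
H(I, G) = 8 + I + 2*G*I (H(I, G) = 8 + (I*(G + G) + I) = 8 + (I*(2*G) + I) = 8 + (2*G*I + I) = 8 + (I + 2*G*I) = 8 + I + 2*G*I)
74*126 + W(H(-7, 13)) = 74*126 + (8 - 7 + 2*13*(-7))² = 9324 + (8 - 7 - 182)² = 9324 + (-181)² = 9324 + 32761 = 42085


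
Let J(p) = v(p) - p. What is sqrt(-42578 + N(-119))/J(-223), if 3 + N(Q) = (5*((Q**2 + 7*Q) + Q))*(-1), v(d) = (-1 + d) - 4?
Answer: -I*sqrt(108626)/5 ≈ -65.917*I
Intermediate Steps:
v(d) = -5 + d
N(Q) = -3 - 40*Q - 5*Q**2 (N(Q) = -3 + (5*((Q**2 + 7*Q) + Q))*(-1) = -3 + (5*(Q**2 + 8*Q))*(-1) = -3 + (5*Q**2 + 40*Q)*(-1) = -3 + (-40*Q - 5*Q**2) = -3 - 40*Q - 5*Q**2)
J(p) = -5 (J(p) = (-5 + p) - p = -5)
sqrt(-42578 + N(-119))/J(-223) = sqrt(-42578 + (-3 - 40*(-119) - 5*(-119)**2))/(-5) = sqrt(-42578 + (-3 + 4760 - 5*14161))*(-1/5) = sqrt(-42578 + (-3 + 4760 - 70805))*(-1/5) = sqrt(-42578 - 66048)*(-1/5) = sqrt(-108626)*(-1/5) = (I*sqrt(108626))*(-1/5) = -I*sqrt(108626)/5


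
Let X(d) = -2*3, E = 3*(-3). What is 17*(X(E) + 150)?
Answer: 2448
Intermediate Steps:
E = -9
X(d) = -6
17*(X(E) + 150) = 17*(-6 + 150) = 17*144 = 2448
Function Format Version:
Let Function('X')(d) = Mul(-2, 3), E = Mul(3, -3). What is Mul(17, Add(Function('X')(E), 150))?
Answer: 2448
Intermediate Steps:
E = -9
Function('X')(d) = -6
Mul(17, Add(Function('X')(E), 150)) = Mul(17, Add(-6, 150)) = Mul(17, 144) = 2448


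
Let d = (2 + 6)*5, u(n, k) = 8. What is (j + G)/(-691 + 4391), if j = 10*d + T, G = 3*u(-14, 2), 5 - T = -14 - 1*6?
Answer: 449/3700 ≈ 0.12135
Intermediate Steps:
T = 25 (T = 5 - (-14 - 1*6) = 5 - (-14 - 6) = 5 - 1*(-20) = 5 + 20 = 25)
d = 40 (d = 8*5 = 40)
G = 24 (G = 3*8 = 24)
j = 425 (j = 10*40 + 25 = 400 + 25 = 425)
(j + G)/(-691 + 4391) = (425 + 24)/(-691 + 4391) = 449/3700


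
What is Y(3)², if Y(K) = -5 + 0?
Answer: 25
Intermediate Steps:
Y(K) = -5
Y(3)² = (-5)² = 25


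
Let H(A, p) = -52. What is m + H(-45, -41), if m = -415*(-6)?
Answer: 2438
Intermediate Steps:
m = 2490
m + H(-45, -41) = 2490 - 52 = 2438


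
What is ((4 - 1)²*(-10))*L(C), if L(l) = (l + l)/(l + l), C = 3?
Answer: -90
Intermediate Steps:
L(l) = 1 (L(l) = (2*l)/((2*l)) = (2*l)*(1/(2*l)) = 1)
((4 - 1)²*(-10))*L(C) = ((4 - 1)²*(-10))*1 = (3²*(-10))*1 = (9*(-10))*1 = -90*1 = -90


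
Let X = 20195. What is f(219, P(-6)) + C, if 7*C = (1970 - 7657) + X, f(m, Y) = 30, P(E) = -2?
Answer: 14718/7 ≈ 2102.6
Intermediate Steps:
C = 14508/7 (C = ((1970 - 7657) + 20195)/7 = (-5687 + 20195)/7 = (⅐)*14508 = 14508/7 ≈ 2072.6)
f(219, P(-6)) + C = 30 + 14508/7 = 14718/7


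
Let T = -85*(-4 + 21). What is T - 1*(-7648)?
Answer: 6203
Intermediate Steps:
T = -1445 (T = -85*17 = -1445)
T - 1*(-7648) = -1445 - 1*(-7648) = -1445 + 7648 = 6203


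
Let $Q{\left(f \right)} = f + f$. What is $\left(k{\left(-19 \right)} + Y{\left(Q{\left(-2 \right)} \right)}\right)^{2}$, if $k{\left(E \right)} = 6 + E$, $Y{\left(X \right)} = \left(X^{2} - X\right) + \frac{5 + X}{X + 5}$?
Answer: $64$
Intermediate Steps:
$Q{\left(f \right)} = 2 f$
$Y{\left(X \right)} = 1 + X^{2} - X$ ($Y{\left(X \right)} = \left(X^{2} - X\right) + \frac{5 + X}{5 + X} = \left(X^{2} - X\right) + 1 = 1 + X^{2} - X$)
$\left(k{\left(-19 \right)} + Y{\left(Q{\left(-2 \right)} \right)}\right)^{2} = \left(\left(6 - 19\right) + \left(1 + \left(2 \left(-2\right)\right)^{2} - 2 \left(-2\right)\right)\right)^{2} = \left(-13 + \left(1 + \left(-4\right)^{2} - -4\right)\right)^{2} = \left(-13 + \left(1 + 16 + 4\right)\right)^{2} = \left(-13 + 21\right)^{2} = 8^{2} = 64$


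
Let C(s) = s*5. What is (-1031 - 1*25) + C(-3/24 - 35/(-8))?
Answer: -4139/4 ≈ -1034.8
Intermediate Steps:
C(s) = 5*s
(-1031 - 1*25) + C(-3/24 - 35/(-8)) = (-1031 - 1*25) + 5*(-3/24 - 35/(-8)) = (-1031 - 25) + 5*(-3*1/24 - 35*(-1/8)) = -1056 + 5*(-1/8 + 35/8) = -1056 + 5*(17/4) = -1056 + 85/4 = -4139/4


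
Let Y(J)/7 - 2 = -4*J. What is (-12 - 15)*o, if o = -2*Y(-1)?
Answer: 2268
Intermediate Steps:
Y(J) = 14 - 28*J (Y(J) = 14 + 7*(-4*J) = 14 - 28*J)
o = -84 (o = -2*(14 - 28*(-1)) = -2*(14 + 28) = -2*42 = -84)
(-12 - 15)*o = (-12 - 15)*(-84) = -27*(-84) = 2268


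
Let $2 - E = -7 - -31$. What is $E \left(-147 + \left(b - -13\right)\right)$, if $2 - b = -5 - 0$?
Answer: $2794$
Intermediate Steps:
$b = 7$ ($b = 2 - \left(-5 - 0\right) = 2 - \left(-5 + 0\right) = 2 - -5 = 2 + 5 = 7$)
$E = -22$ ($E = 2 - \left(-7 - -31\right) = 2 - \left(-7 + 31\right) = 2 - 24 = -22$)
$E \left(-147 + \left(b - -13\right)\right) = - 22 \left(-147 + \left(7 - -13\right)\right) = - 22 \left(-147 + \left(7 + 13\right)\right) = - 22 \left(-147 + 20\right) = \left(-22\right) \left(-127\right) = 2794$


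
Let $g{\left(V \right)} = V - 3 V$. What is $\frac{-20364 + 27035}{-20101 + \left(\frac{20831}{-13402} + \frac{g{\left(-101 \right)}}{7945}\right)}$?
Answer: $- \frac{710320675190}{2140494962981} \approx -0.33185$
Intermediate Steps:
$g{\left(V \right)} = - 2 V$
$\frac{-20364 + 27035}{-20101 + \left(\frac{20831}{-13402} + \frac{g{\left(-101 \right)}}{7945}\right)} = \frac{-20364 + 27035}{-20101 + \left(\frac{20831}{-13402} + \frac{\left(-2\right) \left(-101\right)}{7945}\right)} = \frac{6671}{-20101 + \left(20831 \left(- \frac{1}{13402}\right) + 202 \cdot \frac{1}{7945}\right)} = \frac{6671}{-20101 + \left(- \frac{20831}{13402} + \frac{202}{7945}\right)} = \frac{6671}{-20101 - \frac{162795091}{106478890}} = \frac{6671}{- \frac{2140494962981}{106478890}} = 6671 \left(- \frac{106478890}{2140494962981}\right) = - \frac{710320675190}{2140494962981}$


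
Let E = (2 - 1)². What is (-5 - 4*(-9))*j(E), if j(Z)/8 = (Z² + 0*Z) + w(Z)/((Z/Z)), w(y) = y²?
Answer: 496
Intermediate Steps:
E = 1 (E = 1² = 1)
j(Z) = 16*Z² (j(Z) = 8*((Z² + 0*Z) + Z²/((Z/Z))) = 8*((Z² + 0) + Z²/1) = 8*(Z² + Z²*1) = 8*(Z² + Z²) = 8*(2*Z²) = 16*Z²)
(-5 - 4*(-9))*j(E) = (-5 - 4*(-9))*(16*1²) = (-5 + 36)*(16*1) = 31*16 = 496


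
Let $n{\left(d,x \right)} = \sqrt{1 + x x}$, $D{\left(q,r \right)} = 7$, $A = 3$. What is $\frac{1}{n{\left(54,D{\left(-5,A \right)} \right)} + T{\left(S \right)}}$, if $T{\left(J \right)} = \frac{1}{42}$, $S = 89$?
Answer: $- \frac{42}{88199} + \frac{8820 \sqrt{2}}{88199} \approx 0.14095$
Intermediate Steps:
$n{\left(d,x \right)} = \sqrt{1 + x^{2}}$
$T{\left(J \right)} = \frac{1}{42}$
$\frac{1}{n{\left(54,D{\left(-5,A \right)} \right)} + T{\left(S \right)}} = \frac{1}{\sqrt{1 + 7^{2}} + \frac{1}{42}} = \frac{1}{\sqrt{1 + 49} + \frac{1}{42}} = \frac{1}{\sqrt{50} + \frac{1}{42}} = \frac{1}{5 \sqrt{2} + \frac{1}{42}} = \frac{1}{\frac{1}{42} + 5 \sqrt{2}}$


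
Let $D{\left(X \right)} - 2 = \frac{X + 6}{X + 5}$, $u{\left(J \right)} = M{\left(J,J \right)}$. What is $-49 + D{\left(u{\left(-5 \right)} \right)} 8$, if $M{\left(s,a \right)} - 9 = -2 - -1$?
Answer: $- \frac{317}{13} \approx -24.385$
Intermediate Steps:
$M{\left(s,a \right)} = 8$ ($M{\left(s,a \right)} = 9 - 1 = 8$)
$u{\left(J \right)} = 8$
$D{\left(X \right)} = 2 + \frac{6 + X}{5 + X}$ ($D{\left(X \right)} = 2 + \frac{X + 6}{X + 5} = 2 + \frac{6 + X}{5 + X}$)
$-49 + D{\left(u{\left(-5 \right)} \right)} 8 = -49 + \frac{16 + 3 \cdot 8}{5 + 8} \cdot 8 = -49 + \frac{16 + 24}{13} \cdot 8 = -49 + \frac{1}{13} \cdot 40 \cdot 8 = -49 + \frac{40}{13} \cdot 8 = -49 + \frac{320}{13} = - \frac{317}{13}$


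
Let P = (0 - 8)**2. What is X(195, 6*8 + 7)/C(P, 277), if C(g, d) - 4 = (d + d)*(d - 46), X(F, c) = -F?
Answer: -195/127978 ≈ -0.0015237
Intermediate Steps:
P = 64 (P = (-8)**2 = 64)
C(g, d) = 4 + 2*d*(-46 + d) (C(g, d) = 4 + (d + d)*(d - 46) = 4 + (2*d)*(-46 + d) = 4 + 2*d*(-46 + d))
X(195, 6*8 + 7)/C(P, 277) = (-1*195)/(4 - 92*277 + 2*277**2) = -195/(4 - 25484 + 2*76729) = -195/(4 - 25484 + 153458) = -195/127978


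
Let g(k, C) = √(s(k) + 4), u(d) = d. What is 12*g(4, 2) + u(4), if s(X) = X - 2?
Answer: 4 + 12*√6 ≈ 33.394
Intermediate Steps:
s(X) = -2 + X
g(k, C) = √(2 + k) (g(k, C) = √((-2 + k) + 4) = √(2 + k))
12*g(4, 2) + u(4) = 12*√(2 + 4) + 4 = 12*√6 + 4 = 4 + 12*√6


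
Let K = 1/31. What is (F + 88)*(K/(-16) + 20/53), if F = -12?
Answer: 187473/6572 ≈ 28.526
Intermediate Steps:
K = 1/31 (K = 1*(1/31) = 1/31 ≈ 0.032258)
(F + 88)*(K/(-16) + 20/53) = (-12 + 88)*((1/31)/(-16) + 20/53) = 76*((1/31)*(-1/16) + 20*(1/53)) = 76*(-1/496 + 20/53) = 76*(9867/26288) = 187473/6572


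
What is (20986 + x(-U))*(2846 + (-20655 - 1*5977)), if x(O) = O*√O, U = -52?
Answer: -499172996 - 2473744*√13 ≈ -5.0809e+8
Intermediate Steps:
x(O) = O^(3/2)
(20986 + x(-U))*(2846 + (-20655 - 1*5977)) = (20986 + (-1*(-52))^(3/2))*(2846 + (-20655 - 1*5977)) = (20986 + 52^(3/2))*(2846 + (-20655 - 5977)) = (20986 + 104*√13)*(2846 - 26632) = (20986 + 104*√13)*(-23786) = -499172996 - 2473744*√13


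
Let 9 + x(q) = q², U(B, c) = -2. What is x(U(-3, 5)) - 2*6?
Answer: -17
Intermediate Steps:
x(q) = -9 + q²
x(U(-3, 5)) - 2*6 = (-9 + (-2)²) - 2*6 = (-9 + 4) - 12 = -5 - 12 = -17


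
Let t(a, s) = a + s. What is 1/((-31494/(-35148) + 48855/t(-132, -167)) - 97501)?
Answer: -60398/5898679989 ≈ -1.0239e-5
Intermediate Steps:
1/((-31494/(-35148) + 48855/t(-132, -167)) - 97501) = 1/((-31494/(-35148) + 48855/(-132 - 167)) - 97501) = 1/((-31494*(-1/35148) + 48855/(-299)) - 97501) = 1/((181/202 + 48855*(-1/299)) - 97501) = 1/((181/202 - 48855/299) - 97501) = 1/(-9814591/60398 - 97501) = 1/(-5898679989/60398) = -60398/5898679989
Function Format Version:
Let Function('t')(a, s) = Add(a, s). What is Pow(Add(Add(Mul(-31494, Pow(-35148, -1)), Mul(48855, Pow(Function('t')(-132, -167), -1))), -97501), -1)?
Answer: Rational(-60398, 5898679989) ≈ -1.0239e-5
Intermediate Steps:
Pow(Add(Add(Mul(-31494, Pow(-35148, -1)), Mul(48855, Pow(Function('t')(-132, -167), -1))), -97501), -1) = Pow(Add(Add(Mul(-31494, Pow(-35148, -1)), Mul(48855, Pow(Add(-132, -167), -1))), -97501), -1) = Pow(Add(Add(Mul(-31494, Rational(-1, 35148)), Mul(48855, Pow(-299, -1))), -97501), -1) = Pow(Add(Add(Rational(181, 202), Mul(48855, Rational(-1, 299))), -97501), -1) = Pow(Add(Add(Rational(181, 202), Rational(-48855, 299)), -97501), -1) = Pow(Add(Rational(-9814591, 60398), -97501), -1) = Pow(Rational(-5898679989, 60398), -1) = Rational(-60398, 5898679989)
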